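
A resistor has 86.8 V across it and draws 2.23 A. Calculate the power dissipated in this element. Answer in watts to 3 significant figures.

With V and I both given, power follows immediately from P = V I.
P = 86.8 V × 2.230 A = 193.6 W

194 W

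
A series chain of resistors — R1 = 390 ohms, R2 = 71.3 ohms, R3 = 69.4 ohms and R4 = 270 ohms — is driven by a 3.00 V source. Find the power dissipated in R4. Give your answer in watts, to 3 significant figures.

Series elements share the same current, so find I first, then use P = I²R.
R_total = 390 + 71.3 + 69.4 + 270 = 800.7 Ω
I = V / R_total = 3.00 / 800.7 = 0.003747 A
P_R4 = I² × R4 = (0.003747)² × 270 = 0.003790 W

0.00379 W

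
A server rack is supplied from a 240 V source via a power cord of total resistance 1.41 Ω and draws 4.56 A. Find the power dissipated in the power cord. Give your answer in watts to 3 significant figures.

Line loss is just I²R for the cable — we know both I and R_line directly.
The power cord carries the full 4.56 A.
P_line = I² R_line = (4.560)² × 1.41 = 29.32 W

29.3 W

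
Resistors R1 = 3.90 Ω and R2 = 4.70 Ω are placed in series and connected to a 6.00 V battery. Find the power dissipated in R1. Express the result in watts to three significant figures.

Series elements share the same current, so find I first, then use P = I²R.
R_total = 3.90 + 4.70 = 8.600 Ω
I = V / R_total = 6.00 / 8.600 = 0.6977 A
P_R1 = I² × R1 = (0.6977)² × 3.90 = 1.898 W

1.90 W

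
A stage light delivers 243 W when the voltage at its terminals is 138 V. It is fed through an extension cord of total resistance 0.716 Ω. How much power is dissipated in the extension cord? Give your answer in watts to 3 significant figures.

2.22 W

The extension cord and load are in series, so the same current flows in both; the loss is I²R_line.
I = P / V = 243 / 138 = 1.761 A through the extension cord.
P_line = I² R_line = (1.761)² × 0.716 = 2.220 W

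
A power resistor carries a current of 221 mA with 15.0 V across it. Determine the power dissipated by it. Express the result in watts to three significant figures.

With V and I both given, power follows immediately from P = V I.
P = 15.0 V × 0.2210 A = 3.315 W

3.31 W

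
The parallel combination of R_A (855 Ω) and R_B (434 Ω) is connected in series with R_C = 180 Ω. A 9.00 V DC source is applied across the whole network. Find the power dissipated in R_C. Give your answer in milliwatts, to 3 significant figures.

66.6 mW

First find R_p for the parallel pair, then treat R_p + R_C as a series loop.
R_p = (855×434)/(855+434) = 287.9 Ω
R_total = R_p + 180 = 287.9 + 180 = 467.9 Ω
I = V / R_total = 9.00 / 467.9 = 0.01924 A
R_C is the series element, so its power is I²R.
P_R_C = (0.01924)² × 180 = 0.06660 W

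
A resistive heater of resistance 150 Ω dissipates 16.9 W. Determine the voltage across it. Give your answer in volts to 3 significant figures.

50.3 V

Rearranging the power relation for the two known quantities gives V = √(P R).
V = √(16.9 × 150) = 50.35 V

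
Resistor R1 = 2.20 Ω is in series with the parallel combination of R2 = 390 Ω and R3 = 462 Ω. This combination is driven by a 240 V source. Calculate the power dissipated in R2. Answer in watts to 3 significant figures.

Collapse R2‖R3 to a single equivalent, reducing the network to two series elements.
R_p = (390×462)/(390+462) = 211.5 Ω
R_total = 2.20 + 211.5 = 213.7 Ω
I = V / R_total = 240 / 213.7 = 1.123 A
Voltage across the parallel pair: V_p = I × R_p = 1.123 × 211.5 = 237.5 V
R2 is across V_p, so use P = V²/R for that branch.
P_R2 = (237.5)² / 390 = 144.7 W

145 W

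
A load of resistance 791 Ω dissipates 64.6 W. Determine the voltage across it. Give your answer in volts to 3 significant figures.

226 V

Rearranging the power relation for the two known quantities gives V = √(P R).
V = √(64.6 × 791) = 226.0 V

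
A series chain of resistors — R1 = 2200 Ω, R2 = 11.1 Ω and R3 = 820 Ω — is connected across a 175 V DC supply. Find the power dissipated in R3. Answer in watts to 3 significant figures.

Series elements share the same current, so find I first, then use P = I²R.
R_total = 2200 + 11.1 + 820 = 3031 Ω
I = V / R_total = 175 / 3031 = 0.05773 A
P_R3 = I² × R3 = (0.05773)² × 820 = 2.733 W

2.73 W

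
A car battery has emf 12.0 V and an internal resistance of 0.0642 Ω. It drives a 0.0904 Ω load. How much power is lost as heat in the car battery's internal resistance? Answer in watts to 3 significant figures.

387 W

The source's internal resistance is just another series element carrying I; its dissipation is I²r.
I = ε / (r + R) = 12.0 / (0.0642 + 0.0904) = 77.62 A
P_int = I² r = (77.62)² × 0.0642 = 386.8 W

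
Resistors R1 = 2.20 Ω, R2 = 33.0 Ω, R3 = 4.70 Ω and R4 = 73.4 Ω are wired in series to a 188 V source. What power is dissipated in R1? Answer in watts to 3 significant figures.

Series elements share the same current, so find I first, then use P = I²R.
R_total = 2.20 + 33.0 + 4.70 + 73.4 = 113.3 Ω
I = V / R_total = 188 / 113.3 = 1.659 A
P_R1 = I² × R1 = (1.659)² × 2.20 = 6.057 W

6.06 W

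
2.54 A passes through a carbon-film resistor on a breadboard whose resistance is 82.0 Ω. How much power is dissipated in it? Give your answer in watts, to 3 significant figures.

529 W

With I and R stated, P = I²R applies in one step.
P = (2.540 A)² × 82.0 Ω = 529.0 W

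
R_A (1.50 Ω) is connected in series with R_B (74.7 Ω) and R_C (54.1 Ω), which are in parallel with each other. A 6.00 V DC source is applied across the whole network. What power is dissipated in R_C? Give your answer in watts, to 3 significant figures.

0.606 W

Reduce the parallel pair to R_p first; the network is then a simple series string.
R_p = (74.7×54.1)/(74.7+54.1) = 31.38 Ω
R_total = 1.50 + 31.38 = 32.88 Ω
I = V / R_total = 6.00 / 32.88 = 0.1825 A
Voltage across the parallel pair: V_p = I × R_p = 0.1825 × 31.38 = 5.726 V
With V_p across R_C, its power is V_p²/R_C.
P_R_C = (5.726)² / 54.1 = 0.6061 W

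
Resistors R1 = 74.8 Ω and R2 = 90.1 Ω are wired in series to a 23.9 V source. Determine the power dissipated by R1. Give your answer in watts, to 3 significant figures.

The current is common to all series resistors; compute it, then apply P = I²R for the target.
R_total = 74.8 + 90.1 = 164.9 Ω
I = V / R_total = 23.9 / 164.9 = 0.1449 A
P_R1 = I² × R1 = (0.1449)² × 74.8 = 1.571 W

1.57 W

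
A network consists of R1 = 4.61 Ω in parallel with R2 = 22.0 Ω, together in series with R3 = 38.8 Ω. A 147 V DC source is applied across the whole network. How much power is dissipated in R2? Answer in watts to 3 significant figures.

Collapse the R1‖R2 pair into one equivalent R_p; then R_p and R3 form a series string.
R_p = (4.61×22.0)/(4.61+22.0) = 3.811 Ω
R_total = R_p + 38.8 = 3.811 + 38.8 = 42.61 Ω
I = V / R_total = 147 / 42.61 = 3.450 A
Voltage across the parallel pair: V_p = I × R_p = 3.450 × 3.811 = 13.15 V
R2 sits across V_p; its power is V_p²/R.
P_R2 = (13.15)² / 22.0 = 7.858 W

7.86 W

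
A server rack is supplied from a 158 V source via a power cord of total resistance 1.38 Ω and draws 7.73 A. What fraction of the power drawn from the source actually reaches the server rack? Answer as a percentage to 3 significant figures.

93.2 %

The power cord carries the full 7.73 A.
P_line = I² R_line = (7.730)² × 1.38 = 82.46 W
P_source = V I = 158 × 7.730 = 1221 W; P_load = 1139 W
η = P_load / P_source = 1139 / 1221 = 0.9325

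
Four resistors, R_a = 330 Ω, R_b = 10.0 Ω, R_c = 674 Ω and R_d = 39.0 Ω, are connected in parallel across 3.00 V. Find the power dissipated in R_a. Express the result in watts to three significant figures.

Every branch has 3.00 V across it, so for R_a the power is simply V²/R.
P_R_a = V² / R_a = (3.00)² / 330 Ω = 0.02727 W

0.0273 W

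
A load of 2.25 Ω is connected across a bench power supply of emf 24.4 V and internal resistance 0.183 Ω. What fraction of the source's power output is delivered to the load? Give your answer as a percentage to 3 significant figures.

Both r and R carry the same current, so the power split is just the resistance split: η = R/(R+r).
η = R / (R + r) = 2.25 / (2.25 + 0.183) = 0.9248

92.5 %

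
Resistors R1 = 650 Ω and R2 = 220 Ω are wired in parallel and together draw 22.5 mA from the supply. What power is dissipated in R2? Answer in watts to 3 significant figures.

0.0622 W

The branches share the same voltage, but only the total current is given — find V from the equivalent resistance first.
1/R_eq = 1/650 + 1/220 ⇒ R_eq = 164.4 Ω
V = I_total × R_eq = 0.02250 × 164.4 = 3.698 V
P_R2 = V² / R2 = (3.698)² / 220 = 0.06217 W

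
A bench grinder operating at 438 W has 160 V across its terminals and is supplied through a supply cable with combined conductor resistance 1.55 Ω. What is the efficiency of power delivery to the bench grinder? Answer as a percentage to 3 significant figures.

97.4 %

I = P / V = 438 / 160 = 2.737 A through the supply cable.
P_line = I² R_line = (2.737)² × 1.55 = 11.62 W
P_source = P_load + P_line = 438.0 + 11.62 = 449.6 W
η = P_load / P_source = 438.0 / 449.6 = 0.9742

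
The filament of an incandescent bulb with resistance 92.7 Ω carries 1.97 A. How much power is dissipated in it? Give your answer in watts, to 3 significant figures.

Knowing I and R, the power is just I²R — no need to find V first.
P = (1.970 A)² × 92.7 Ω = 359.8 W

360 W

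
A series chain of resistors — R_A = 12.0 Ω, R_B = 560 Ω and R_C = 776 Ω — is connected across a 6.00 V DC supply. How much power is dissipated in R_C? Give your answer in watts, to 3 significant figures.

Series elements share the same current, so find I first, then use P = I²R.
R_total = 12.0 + 560 + 776 = 1348 Ω
I = V / R_total = 6.00 / 1348 = 0.004451 A
P_R_C = I² × R_C = (0.004451)² × 776 = 0.01537 W

0.0154 W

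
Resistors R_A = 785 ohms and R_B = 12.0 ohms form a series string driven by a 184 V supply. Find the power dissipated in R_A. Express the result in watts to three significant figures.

41.8 W

Series elements share the same current, so find I first, then use P = I²R.
R_total = 785 + 12.0 = 797.0 Ω
I = V / R_total = 184 / 797.0 = 0.2309 A
P_R_A = I² × R_A = (0.2309)² × 785 = 41.84 W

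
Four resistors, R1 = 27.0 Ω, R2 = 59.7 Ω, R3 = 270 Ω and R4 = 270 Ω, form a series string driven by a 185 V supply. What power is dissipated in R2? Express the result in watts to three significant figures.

5.20 W

In a series string the same current flows through every resistor — find that current, then P = I²R for the one we want.
R_total = 27.0 + 59.7 + 270 + 270 = 626.7 Ω
I = V / R_total = 185 / 626.7 = 0.2952 A
P_R2 = I² × R2 = (0.2952)² × 59.7 = 5.202 W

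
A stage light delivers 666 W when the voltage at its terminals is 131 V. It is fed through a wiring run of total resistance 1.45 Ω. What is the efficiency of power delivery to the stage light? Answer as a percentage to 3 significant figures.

94.7 %

I = P / V = 666 / 131 = 5.084 A through the wiring run.
P_line = I² R_line = (5.084)² × 1.45 = 37.48 W
P_source = P_load + P_line = 666.0 + 37.48 = 703.5 W
η = P_load / P_source = 666.0 / 703.5 = 0.9467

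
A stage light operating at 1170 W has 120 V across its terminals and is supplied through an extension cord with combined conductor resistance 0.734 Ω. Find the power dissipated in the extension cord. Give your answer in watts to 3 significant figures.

69.8 W

The extension cord is a series resistance carrying the load current; its dissipation is I²R_line.
I = P / V = 1170 / 120 = 9.750 A through the extension cord.
P_line = I² R_line = (9.750)² × 0.734 = 69.78 W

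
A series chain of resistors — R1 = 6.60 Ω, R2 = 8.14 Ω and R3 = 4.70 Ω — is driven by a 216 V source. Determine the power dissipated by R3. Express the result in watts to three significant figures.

In a series string the same current flows through every resistor — find that current, then P = I²R for the one we want.
R_total = 6.60 + 8.14 + 4.70 = 19.44 Ω
I = V / R_total = 216 / 19.44 = 11.11 A
P_R3 = I² × R3 = (11.11)² × 4.70 = 580.2 W

580 W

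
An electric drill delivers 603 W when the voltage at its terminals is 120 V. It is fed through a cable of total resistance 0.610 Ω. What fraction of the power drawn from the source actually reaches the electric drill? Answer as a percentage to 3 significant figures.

97.5 %

I = P / V = 603 / 120 = 5.025 A through the cable.
P_line = I² R_line = (5.025)² × 0.610 = 15.40 W
P_source = P_load + P_line = 603.0 + 15.40 = 618.4 W
η = P_load / P_source = 603.0 / 618.4 = 0.9751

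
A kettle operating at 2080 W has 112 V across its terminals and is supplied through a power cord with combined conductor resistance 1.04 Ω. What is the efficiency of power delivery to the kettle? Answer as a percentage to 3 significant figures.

85.3 %

I = P / V = 2080 / 112 = 18.57 A through the power cord.
P_line = I² R_line = (18.57)² × 1.04 = 358.7 W
P_source = P_load + P_line = 2080 + 358.7 = 2439 W
η = P_load / P_source = 2080 / 2439 = 0.8529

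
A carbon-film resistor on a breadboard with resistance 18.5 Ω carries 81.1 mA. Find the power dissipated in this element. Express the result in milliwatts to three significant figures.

122 mW

Knowing I and R, the power is just I²R — no need to find V first.
P = (0.08110 A)² × 18.5 Ω = 0.1217 W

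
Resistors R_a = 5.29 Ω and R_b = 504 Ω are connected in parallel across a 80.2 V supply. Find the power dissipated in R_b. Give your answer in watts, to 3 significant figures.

12.8 W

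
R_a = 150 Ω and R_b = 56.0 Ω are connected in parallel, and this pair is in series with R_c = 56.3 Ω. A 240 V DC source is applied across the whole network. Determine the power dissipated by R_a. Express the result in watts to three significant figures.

First find R_p for the parallel pair, then treat R_p + R_c as a series loop.
R_p = (150×56.0)/(150+56.0) = 40.78 Ω
R_total = R_p + 56.3 = 40.78 + 56.3 = 97.08 Ω
I = V / R_total = 240 / 97.08 = 2.472 A
Voltage across the parallel pair: V_p = I × R_p = 2.472 × 40.78 = 100.8 V
R_a sits across V_p; its power is V_p²/R.
P_R_a = (100.8)² / 150 = 67.75 W

67.8 W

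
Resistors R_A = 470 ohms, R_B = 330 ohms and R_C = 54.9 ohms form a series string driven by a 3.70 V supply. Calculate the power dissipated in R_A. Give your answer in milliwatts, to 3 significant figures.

Every series element carries the same I. Get I from the total resistance, then P = I² × R_A.
R_total = 470 + 330 + 54.9 = 854.9 Ω
I = V / R_total = 3.70 / 854.9 = 0.004328 A
P_R_A = I² × R_A = (0.004328)² × 470 = 0.008804 W

8.80 mW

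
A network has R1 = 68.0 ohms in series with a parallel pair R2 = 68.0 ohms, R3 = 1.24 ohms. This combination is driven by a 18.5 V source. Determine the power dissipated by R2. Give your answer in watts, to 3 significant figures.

0.00156 W

Replace R2 and R3 with their parallel equivalent so the circuit becomes R1 in series with R_p.
R_p = (68.0×1.24)/(68.0+1.24) = 1.218 Ω
R_total = 68.0 + 1.218 = 69.22 Ω
I = V / R_total = 18.5 / 69.22 = 0.2673 A
Voltage across the parallel pair: V_p = I × R_p = 0.2673 × 1.218 = 0.3255 V
R2 is across V_p, so use P = V²/R for that branch.
P_R2 = (0.3255)² / 68.0 = 0.001558 W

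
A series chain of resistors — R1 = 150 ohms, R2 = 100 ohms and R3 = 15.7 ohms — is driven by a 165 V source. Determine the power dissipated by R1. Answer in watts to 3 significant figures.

57.8 W

The current is common to all series resistors; compute it, then apply P = I²R for the target.
R_total = 150 + 100 + 15.7 = 265.7 Ω
I = V / R_total = 165 / 265.7 = 0.6210 A
P_R1 = I² × R1 = (0.6210)² × 150 = 57.85 W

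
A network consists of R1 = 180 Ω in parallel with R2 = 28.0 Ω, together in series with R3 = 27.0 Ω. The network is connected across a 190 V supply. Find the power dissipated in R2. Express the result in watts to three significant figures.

288 W

First find R_p for the parallel pair, then treat R_p + R3 as a series loop.
R_p = (180×28.0)/(180+28.0) = 24.23 Ω
R_total = R_p + 27.0 = 24.23 + 27.0 = 51.23 Ω
I = V / R_total = 190 / 51.23 = 3.709 A
Voltage across the parallel pair: V_p = I × R_p = 3.709 × 24.23 = 89.86 V
Use P = V²/R for R2 with V = V_p.
P_R2 = (89.86)² / 28.0 = 288.4 W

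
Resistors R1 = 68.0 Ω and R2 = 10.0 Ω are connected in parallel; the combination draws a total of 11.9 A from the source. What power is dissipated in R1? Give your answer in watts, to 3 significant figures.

158 W

The branches share the same voltage, but only the total current is given — find V from the equivalent resistance first.
1/R_eq = 1/68.0 + 1/10.0 ⇒ R_eq = 8.718 Ω
V = I_total × R_eq = 11.90 × 8.718 = 103.7 V
P_R1 = V² / R1 = (103.7)² / 68.0 = 158.3 W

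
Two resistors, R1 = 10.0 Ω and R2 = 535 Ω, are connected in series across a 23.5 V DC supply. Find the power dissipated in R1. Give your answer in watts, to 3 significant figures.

0.0186 W

Series elements share the same current, so find I first, then use P = I²R.
R_total = 10.0 + 535 = 545.0 Ω
I = V / R_total = 23.5 / 545.0 = 0.04312 A
P_R1 = I² × R1 = (0.04312)² × 10.0 = 0.01859 W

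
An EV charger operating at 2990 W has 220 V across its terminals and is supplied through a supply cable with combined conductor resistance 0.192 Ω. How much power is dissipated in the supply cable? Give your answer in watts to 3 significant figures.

35.5 W

Line loss is just I²R for the cable — we know both I and R_line directly.
I = P / V = 2990 / 220 = 13.59 A through the supply cable.
P_line = I² R_line = (13.59)² × 0.192 = 35.46 W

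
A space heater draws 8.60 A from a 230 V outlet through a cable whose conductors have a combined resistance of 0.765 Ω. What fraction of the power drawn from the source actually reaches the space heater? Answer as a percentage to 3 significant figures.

97.1 %

The cable carries the full 8.60 A.
P_line = I² R_line = (8.600)² × 0.765 = 56.58 W
P_source = V I = 230 × 8.600 = 1978 W; P_load = 1921 W
η = P_load / P_source = 1921 / 1978 = 0.9714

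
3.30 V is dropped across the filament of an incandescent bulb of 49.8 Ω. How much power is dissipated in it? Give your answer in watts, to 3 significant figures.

0.219 W

V and R are stated; P = V²/R avoids computing the current.
P = (3.30 V)² / 49.8 Ω = 0.2187 W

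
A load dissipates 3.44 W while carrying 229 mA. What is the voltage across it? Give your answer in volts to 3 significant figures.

The two known quantities fix the third via V = P / I.
V = 3.44 / 0.2290 = 15.02 V

15.0 V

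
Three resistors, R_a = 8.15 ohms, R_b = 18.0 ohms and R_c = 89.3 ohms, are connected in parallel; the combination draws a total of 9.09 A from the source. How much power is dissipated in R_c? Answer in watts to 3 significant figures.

Parallel branches share V, not I — compute V via R_eq, then use V²/R for the target branch.
1/R_eq = 1/8.15 + 1/18.0 + 1/89.3 ⇒ R_eq = 5.278 Ω
V = I_total × R_eq = 9.090 × 5.278 = 47.98 V
P_R_c = V² / R_c = (47.98)² / 89.3 = 25.78 W

25.8 W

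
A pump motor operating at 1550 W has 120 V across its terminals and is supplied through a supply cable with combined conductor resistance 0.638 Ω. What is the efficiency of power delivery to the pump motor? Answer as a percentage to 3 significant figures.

93.6 %

I = P / V = 1550 / 120 = 12.92 A through the supply cable.
P_line = I² R_line = (12.92)² × 0.638 = 106.4 W
P_source = P_load + P_line = 1550 + 106.4 = 1656 W
η = P_load / P_source = 1550 / 1656 = 0.9357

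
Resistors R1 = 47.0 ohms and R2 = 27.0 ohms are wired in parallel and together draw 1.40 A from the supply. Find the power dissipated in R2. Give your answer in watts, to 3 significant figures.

Only the total current is stated, so first find the parallel equivalent to get the voltage across the combination.
1/R_eq = 1/47.0 + 1/27.0 ⇒ R_eq = 17.15 Ω
V = I_total × R_eq = 1.400 × 17.15 = 24.01 V
P_R2 = V² / R2 = (24.01)² / 27.0 = 21.35 W

21.3 W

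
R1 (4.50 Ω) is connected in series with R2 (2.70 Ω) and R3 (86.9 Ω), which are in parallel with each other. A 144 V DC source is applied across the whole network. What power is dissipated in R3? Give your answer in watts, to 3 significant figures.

First combine the parallel branches into one equivalent R_p, then R1 + R_p is a series pair.
R_p = (2.70×86.9)/(2.70+86.9) = 2.619 Ω
R_total = 4.50 + 2.619 = 7.119 Ω
I = V / R_total = 144 / 7.119 = 20.23 A
Voltage across the parallel pair: V_p = I × R_p = 20.23 × 2.619 = 52.97 V
With V_p across R3, its power is V_p²/R3.
P_R3 = (52.97)² / 86.9 = 32.29 W

32.3 W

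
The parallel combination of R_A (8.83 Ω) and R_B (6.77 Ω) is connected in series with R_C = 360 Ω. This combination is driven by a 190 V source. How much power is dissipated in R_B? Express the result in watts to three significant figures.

Reduce the parallel combination to a single R_p; the circuit then becomes R_p in series with the remaining resistor.
R_p = (8.83×6.77)/(8.83+6.77) = 3.832 Ω
R_total = R_p + 360 = 3.832 + 360 = 363.8 Ω
I = V / R_total = 190 / 363.8 = 0.5222 A
Voltage across the parallel pair: V_p = I × R_p = 0.5222 × 3.832 = 2.001 V
Use P = V²/R for R_B with V = V_p.
P_R_B = (2.001)² / 6.77 = 0.5915 W

0.592 W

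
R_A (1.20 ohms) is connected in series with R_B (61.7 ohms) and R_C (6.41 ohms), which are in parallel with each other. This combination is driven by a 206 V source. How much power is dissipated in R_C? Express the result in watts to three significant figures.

4550 W

First combine the parallel branches into one equivalent R_p, then R_A + R_p is a series pair.
R_p = (61.7×6.41)/(61.7+6.41) = 5.807 Ω
R_total = 1.20 + 5.807 = 7.007 Ω
I = V / R_total = 206 / 7.007 = 29.40 A
Voltage across the parallel pair: V_p = I × R_p = 29.40 × 5.807 = 170.7 V
R_C sees V_p directly, so P = V_p² / R_C.
P_R_C = (170.7)² / 6.41 = 4547 W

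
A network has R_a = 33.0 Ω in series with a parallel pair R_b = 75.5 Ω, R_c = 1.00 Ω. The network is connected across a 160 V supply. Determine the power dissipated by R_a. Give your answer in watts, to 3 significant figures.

Replace R_b and R_c with their parallel equivalent so the circuit becomes R_a in series with R_p.
R_p = (75.5×1.00)/(75.5+1.00) = 0.9869 Ω
R_total = 33.0 + 0.9869 = 33.99 Ω
I = V / R_total = 160 / 33.99 = 4.708 A
All the current flows through R_a; use P = I²R.
P_R_a = (4.708)² × 33.0 = 731.4 W

731 W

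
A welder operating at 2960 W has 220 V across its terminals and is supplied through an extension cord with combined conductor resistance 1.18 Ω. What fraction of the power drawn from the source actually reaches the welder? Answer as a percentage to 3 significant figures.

I = P / V = 2960 / 220 = 13.45 A through the extension cord.
P_line = I² R_line = (13.45)² × 1.18 = 213.6 W
P_source = P_load + P_line = 2960 + 213.6 = 3174 W
η = P_load / P_source = 2960 / 3174 = 0.9327

93.3 %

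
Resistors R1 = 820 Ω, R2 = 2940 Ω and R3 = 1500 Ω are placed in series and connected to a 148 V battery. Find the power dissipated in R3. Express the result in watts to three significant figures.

In a series string the same current flows through every resistor — find that current, then P = I²R for the one we want.
R_total = 820 + 2940 + 1500 = 5260 Ω
I = V / R_total = 148 / 5260 = 0.02814 A
P_R3 = I² × R3 = (0.02814)² × 1500 = 1.188 W

1.19 W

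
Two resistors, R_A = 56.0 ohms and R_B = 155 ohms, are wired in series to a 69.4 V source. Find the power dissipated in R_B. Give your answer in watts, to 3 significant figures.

16.8 W

The current is common to all series resistors; compute it, then apply P = I²R for the target.
R_total = 56.0 + 155 = 211.0 Ω
I = V / R_total = 69.4 / 211.0 = 0.3289 A
P_R_B = I² × R_B = (0.3289)² × 155 = 16.77 W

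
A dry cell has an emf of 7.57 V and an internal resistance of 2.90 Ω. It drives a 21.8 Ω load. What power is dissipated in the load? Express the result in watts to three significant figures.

The internal resistance and the load are in series, so the same I flows through both; get I from ε/(r+R), then I²R for the load.
I = ε / (r + R) = 7.57 / (2.90 + 21.8) = 0.3065 A
P_load = I² R = (0.3065)² × 21.8 = 2.048 W

2.05 W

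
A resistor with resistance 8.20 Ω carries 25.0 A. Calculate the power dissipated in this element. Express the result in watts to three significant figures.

5120 W

Knowing I and R, the power is just I²R — no need to find V first.
P = (25.00 A)² × 8.20 Ω = 5125 W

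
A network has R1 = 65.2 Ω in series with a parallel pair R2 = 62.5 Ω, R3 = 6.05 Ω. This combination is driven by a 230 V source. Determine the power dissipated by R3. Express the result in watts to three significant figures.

53.2 W

First combine the parallel branches into one equivalent R_p, then R1 + R_p is a series pair.
R_p = (62.5×6.05)/(62.5+6.05) = 5.516 Ω
R_total = 65.2 + 5.516 = 70.72 Ω
I = V / R_total = 230 / 70.72 = 3.252 A
Voltage across the parallel pair: V_p = I × R_p = 3.252 × 5.516 = 17.94 V
R3 is across V_p, so use P = V²/R for that branch.
P_R3 = (17.94)² / 6.05 = 53.20 W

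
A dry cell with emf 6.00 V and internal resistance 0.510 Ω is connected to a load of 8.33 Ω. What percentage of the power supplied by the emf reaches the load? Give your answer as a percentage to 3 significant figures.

94.2 %

The source delivers εI, of which I²R reaches the load and I²r is lost; since I is common, η = R/(R+r).
η = R / (R + r) = 8.33 / (8.33 + 0.510) = 0.9423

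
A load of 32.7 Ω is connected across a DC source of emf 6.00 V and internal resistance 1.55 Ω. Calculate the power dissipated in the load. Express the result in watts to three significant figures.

1.00 W

Load and internal resistance form a series loop — compute the loop current, then the load power via I²R.
I = ε / (r + R) = 6.00 / (1.55 + 32.7) = 0.1752 A
P_load = I² R = (0.1752)² × 32.7 = 1.004 W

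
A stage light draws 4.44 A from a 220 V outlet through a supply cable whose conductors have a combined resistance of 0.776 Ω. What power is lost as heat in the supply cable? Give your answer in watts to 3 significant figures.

Only the current and the line resistance are needed for the I²R loss.
The supply cable carries the full 4.44 A.
P_line = I² R_line = (4.440)² × 0.776 = 15.30 W

15.3 W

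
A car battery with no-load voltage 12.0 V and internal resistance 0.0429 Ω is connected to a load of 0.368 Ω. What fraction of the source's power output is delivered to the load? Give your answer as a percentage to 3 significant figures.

89.6 %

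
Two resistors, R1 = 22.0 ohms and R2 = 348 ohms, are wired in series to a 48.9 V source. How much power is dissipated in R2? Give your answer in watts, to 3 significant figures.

In a series string the same current flows through every resistor — find that current, then P = I²R for the one we want.
R_total = 22.0 + 348 = 370.0 Ω
I = V / R_total = 48.9 / 370.0 = 0.1322 A
P_R2 = I² × R2 = (0.1322)² × 348 = 6.078 W

6.08 W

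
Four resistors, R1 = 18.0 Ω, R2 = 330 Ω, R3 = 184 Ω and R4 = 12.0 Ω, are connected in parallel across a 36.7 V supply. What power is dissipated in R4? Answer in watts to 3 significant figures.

112 W

Every branch has 36.7 V across it, so for R4 the power is simply V²/R.
P_R4 = V² / R4 = (36.7)² / 12.0 Ω = 112.2 W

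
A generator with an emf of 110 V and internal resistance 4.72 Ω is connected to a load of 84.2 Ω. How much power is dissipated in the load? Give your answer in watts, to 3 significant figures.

With r and R in series, I = ε/(r+R); the load dissipates I²R.
I = ε / (r + R) = 110 / (4.72 + 84.2) = 1.237 A
P_load = I² R = (1.237)² × 84.2 = 128.9 W

129 W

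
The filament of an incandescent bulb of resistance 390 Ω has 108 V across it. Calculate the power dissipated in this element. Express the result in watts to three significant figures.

29.9 W

Voltage and resistance are given, so P = V²/R is the one-step route.
P = (108 V)² / 390 Ω = 29.91 W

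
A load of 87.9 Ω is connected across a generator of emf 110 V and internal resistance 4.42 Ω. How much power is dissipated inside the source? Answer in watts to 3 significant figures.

6.28 W

r is in series with the load, so it carries the full circuit current — the loss in it is I²r.
I = ε / (r + R) = 110 / (4.42 + 87.9) = 1.192 A
P_int = I² r = (1.192)² × 4.42 = 6.275 W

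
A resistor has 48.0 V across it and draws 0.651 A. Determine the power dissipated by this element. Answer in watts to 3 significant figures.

31.2 W

Since both terminal voltage and current are stated, P = V I gives the power in one step.
P = 48.0 V × 0.6510 A = 31.25 W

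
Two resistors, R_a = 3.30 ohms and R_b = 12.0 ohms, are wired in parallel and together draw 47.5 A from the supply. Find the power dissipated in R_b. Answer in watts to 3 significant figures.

1260 W

We need the common branch voltage; get it from I_total × R_eq, then P = V²/R for the branch.
1/R_eq = 1/3.30 + 1/12.0 ⇒ R_eq = 2.588 Ω
V = I_total × R_eq = 47.50 × 2.588 = 122.9 V
P_R_b = V² / R_b = (122.9)² / 12.0 = 1260 W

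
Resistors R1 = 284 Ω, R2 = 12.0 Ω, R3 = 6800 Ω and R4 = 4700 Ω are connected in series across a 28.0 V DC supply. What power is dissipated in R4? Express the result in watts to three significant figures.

In a series string the same current flows through every resistor — find that current, then P = I²R for the one we want.
R_total = 284 + 12.0 + 6800 + 4700 = 11800 Ω
I = V / R_total = 28.0 / 11800 = 0.002374 A
P_R4 = I² × R4 = (0.002374)² × 4700 = 0.02648 W

0.0265 W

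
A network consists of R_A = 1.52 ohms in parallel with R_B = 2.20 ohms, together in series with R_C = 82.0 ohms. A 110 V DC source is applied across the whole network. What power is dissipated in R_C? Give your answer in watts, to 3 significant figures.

144 W

Combine R_A and R_B into their parallel equivalent first, reducing the network to two series resistors.
R_p = (1.52×2.20)/(1.52+2.20) = 0.8989 Ω
R_total = R_p + 82.0 = 0.8989 + 82.0 = 82.90 Ω
I = V / R_total = 110 / 82.90 = 1.327 A
R_C is the series element, so its power is I²R.
P_R_C = (1.327)² × 82.0 = 144.4 W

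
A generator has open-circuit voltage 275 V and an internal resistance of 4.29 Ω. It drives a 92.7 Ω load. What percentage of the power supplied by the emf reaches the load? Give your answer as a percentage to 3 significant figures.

95.6 %

The source delivers εI, of which I²R reaches the load and I²r is lost; since I is common, η = R/(R+r).
η = R / (R + r) = 92.7 / (92.7 + 4.29) = 0.9558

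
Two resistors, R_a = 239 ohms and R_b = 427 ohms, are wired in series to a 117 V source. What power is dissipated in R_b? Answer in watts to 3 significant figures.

13.2 W

Series elements share the same current, so find I first, then use P = I²R.
R_total = 239 + 427 = 666.0 Ω
I = V / R_total = 117 / 666.0 = 0.1757 A
P_R_b = I² × R_b = (0.1757)² × 427 = 13.18 W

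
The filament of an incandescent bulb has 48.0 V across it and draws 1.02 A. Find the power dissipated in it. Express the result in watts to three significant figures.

V and I are known directly — P = V I, no intermediate step needed.
P = 48.0 V × 1.020 A = 48.96 W

49.0 W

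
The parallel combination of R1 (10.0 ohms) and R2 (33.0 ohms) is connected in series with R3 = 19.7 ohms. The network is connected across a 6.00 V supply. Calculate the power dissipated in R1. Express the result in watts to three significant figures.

Combine R1 and R2 into their parallel equivalent first, reducing the network to two series resistors.
R_p = (10.0×33.0)/(10.0+33.0) = 7.674 Ω
R_total = R_p + 19.7 = 7.674 + 19.7 = 27.37 Ω
I = V / R_total = 6.00 / 27.37 = 0.2192 A
Voltage across the parallel pair: V_p = I × R_p = 0.2192 × 7.674 = 1.682 V
R1 sits across V_p; its power is V_p²/R.
P_R1 = (1.682)² / 10.0 = 0.2829 W

0.283 W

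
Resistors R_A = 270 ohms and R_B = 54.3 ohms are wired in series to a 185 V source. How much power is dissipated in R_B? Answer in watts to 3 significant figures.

Since the resistors are in series they all carry the loop current I = V/R_total; the power in any one is I²R.
R_total = 270 + 54.3 = 324.3 Ω
I = V / R_total = 185 / 324.3 = 0.5705 A
P_R_B = I² × R_B = (0.5705)² × 54.3 = 17.67 W

17.7 W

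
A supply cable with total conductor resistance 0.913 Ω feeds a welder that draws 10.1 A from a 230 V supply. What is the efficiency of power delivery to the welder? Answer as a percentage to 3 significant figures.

96.0 %

The supply cable carries the full 10.1 A.
P_line = I² R_line = (10.10)² × 0.913 = 93.14 W
P_source = V I = 230 × 10.10 = 2323 W; P_load = 2230 W
η = P_load / P_source = 2230 / 2323 = 0.9599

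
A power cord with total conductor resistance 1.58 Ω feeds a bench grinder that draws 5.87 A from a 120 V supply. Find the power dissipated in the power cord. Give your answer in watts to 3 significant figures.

54.4 W

Line loss is just I²R for the cable — we know both I and R_line directly.
The power cord carries the full 5.87 A.
P_line = I² R_line = (5.870)² × 1.58 = 54.44 W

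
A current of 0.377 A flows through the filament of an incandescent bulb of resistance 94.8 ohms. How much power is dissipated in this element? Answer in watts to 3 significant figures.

13.5 W

Current and resistance are given, so P = I²R is the direct form.
P = (0.3770 A)² × 94.8 Ω = 13.47 W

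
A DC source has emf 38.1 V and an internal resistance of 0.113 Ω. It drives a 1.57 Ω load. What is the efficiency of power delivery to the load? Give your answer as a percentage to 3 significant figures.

93.3 %

η = P_load/(P_load+P_int) = I²R/(I²R+I²r) = R/(R+r) — the I² cancels for series elements.
η = R / (R + r) = 1.57 / (1.57 + 0.113) = 0.9329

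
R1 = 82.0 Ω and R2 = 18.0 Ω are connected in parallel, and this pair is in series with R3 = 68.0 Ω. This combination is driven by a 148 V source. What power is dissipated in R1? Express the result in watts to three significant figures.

8.50 W

Collapse the R1‖R2 pair into one equivalent R_p; then R_p and R3 form a series string.
R_p = (82.0×18.0)/(82.0+18.0) = 14.76 Ω
R_total = R_p + 68.0 = 14.76 + 68.0 = 82.76 Ω
I = V / R_total = 148 / 82.76 = 1.788 A
Voltage across the parallel pair: V_p = I × R_p = 1.788 × 14.76 = 26.40 V
Use P = V²/R for R1 with V = V_p.
P_R1 = (26.40)² / 82.0 = 8.497 W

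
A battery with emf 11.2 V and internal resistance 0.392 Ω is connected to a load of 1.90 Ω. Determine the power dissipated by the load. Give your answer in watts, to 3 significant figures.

45.4 W

Find the circuit current first, then P = I²R for the load (series elements share I).
I = ε / (r + R) = 11.2 / (0.392 + 1.90) = 4.887 A
P_load = I² R = (4.887)² × 1.90 = 45.37 W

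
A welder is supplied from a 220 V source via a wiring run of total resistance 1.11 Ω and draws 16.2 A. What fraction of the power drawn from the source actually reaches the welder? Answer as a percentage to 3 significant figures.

The wiring run carries the full 16.2 A.
P_line = I² R_line = (16.20)² × 1.11 = 291.3 W
P_source = V I = 220 × 16.20 = 3564 W; P_load = 3273 W
η = P_load / P_source = 3273 / 3564 = 0.9183

91.8 %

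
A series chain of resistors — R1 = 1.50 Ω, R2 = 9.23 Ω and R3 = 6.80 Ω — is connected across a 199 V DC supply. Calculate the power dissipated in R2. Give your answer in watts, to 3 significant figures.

Every series element carries the same I. Get I from the total resistance, then P = I² × R2.
R_total = 1.50 + 9.23 + 6.80 = 17.53 Ω
I = V / R_total = 199 / 17.53 = 11.35 A
P_R2 = I² × R2 = (11.35)² × 9.23 = 1189 W

1190 W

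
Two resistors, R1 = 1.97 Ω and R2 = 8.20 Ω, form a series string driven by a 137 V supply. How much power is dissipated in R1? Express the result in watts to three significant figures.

In a series string the same current flows through every resistor — find that current, then P = I²R for the one we want.
R_total = 1.97 + 8.20 = 10.17 Ω
I = V / R_total = 137 / 10.17 = 13.47 A
P_R1 = I² × R1 = (13.47)² × 1.97 = 357.5 W

357 W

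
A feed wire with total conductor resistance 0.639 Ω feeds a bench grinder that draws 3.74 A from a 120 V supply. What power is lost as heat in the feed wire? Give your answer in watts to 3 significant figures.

8.94 W

Only the current and the line resistance are needed for the I²R loss.
The feed wire carries the full 3.74 A.
P_line = I² R_line = (3.740)² × 0.639 = 8.938 W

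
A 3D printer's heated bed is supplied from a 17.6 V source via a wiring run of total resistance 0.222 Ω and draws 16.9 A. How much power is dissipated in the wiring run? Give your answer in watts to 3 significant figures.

63.4 W

Only the current and the line resistance are needed for the I²R loss.
The wiring run carries the full 16.9 A.
P_line = I² R_line = (16.90)² × 0.222 = 63.41 W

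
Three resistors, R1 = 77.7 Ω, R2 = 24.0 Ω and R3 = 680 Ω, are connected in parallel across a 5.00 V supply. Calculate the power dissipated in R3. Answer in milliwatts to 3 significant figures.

36.8 mW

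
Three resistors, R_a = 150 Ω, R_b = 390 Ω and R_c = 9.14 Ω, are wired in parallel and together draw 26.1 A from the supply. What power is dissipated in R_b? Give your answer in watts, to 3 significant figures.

124 W

Only the total current is stated, so first find the parallel equivalent to get the voltage across the combination.
1/R_eq = 1/150 + 1/390 + 1/9.14 ⇒ R_eq = 8.429 Ω
V = I_total × R_eq = 26.10 × 8.429 = 220.0 V
P_R_b = V² / R_b = (220.0)² / 390 = 124.1 W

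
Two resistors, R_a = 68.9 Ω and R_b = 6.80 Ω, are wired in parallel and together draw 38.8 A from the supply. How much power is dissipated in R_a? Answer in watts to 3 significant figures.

837 W

Parallel branches share V, not I — compute V via R_eq, then use V²/R for the target branch.
1/R_eq = 1/68.9 + 1/6.80 ⇒ R_eq = 6.189 Ω
V = I_total × R_eq = 38.80 × 6.189 = 240.1 V
P_R_a = V² / R_a = (240.1)² / 68.9 = 837.0 W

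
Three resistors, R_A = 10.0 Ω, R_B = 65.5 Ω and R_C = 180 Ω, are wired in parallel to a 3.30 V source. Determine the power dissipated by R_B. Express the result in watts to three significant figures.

Every branch has 3.30 V across it, so for R_B the power is simply V²/R.
P_R_B = V² / R_B = (3.30)² / 65.5 Ω = 0.1663 W

0.166 W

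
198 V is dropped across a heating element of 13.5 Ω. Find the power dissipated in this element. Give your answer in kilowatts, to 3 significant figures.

2.90 kW

V and R are stated; P = V²/R avoids computing the current.
P = (198 V)² / 13.5 Ω = 2904 W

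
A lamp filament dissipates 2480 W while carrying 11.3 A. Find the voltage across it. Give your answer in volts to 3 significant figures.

219 V

From P = V I = I²R = V²/R, with the two given quantities we get V = P / I.
V = 2480 / 11.30 = 219.5 V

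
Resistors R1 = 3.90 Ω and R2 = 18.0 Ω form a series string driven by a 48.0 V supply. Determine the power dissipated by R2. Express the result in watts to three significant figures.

86.5 W

Since the resistors are in series they all carry the loop current I = V/R_total; the power in any one is I²R.
R_total = 3.90 + 18.0 = 21.90 Ω
I = V / R_total = 48.0 / 21.90 = 2.192 A
P_R2 = I² × R2 = (2.192)² × 18.0 = 86.47 W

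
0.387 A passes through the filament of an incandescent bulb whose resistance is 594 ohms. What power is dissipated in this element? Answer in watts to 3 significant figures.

89.0 W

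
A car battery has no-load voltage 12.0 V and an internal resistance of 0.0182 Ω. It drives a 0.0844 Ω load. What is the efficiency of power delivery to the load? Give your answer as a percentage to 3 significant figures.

Efficiency is P_load / P_total. With a series r and R sharing the same I, P = I²R for each, so η = R/(R+r).
η = R / (R + r) = 0.0844 / (0.0844 + 0.0182) = 0.8226

82.3 %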